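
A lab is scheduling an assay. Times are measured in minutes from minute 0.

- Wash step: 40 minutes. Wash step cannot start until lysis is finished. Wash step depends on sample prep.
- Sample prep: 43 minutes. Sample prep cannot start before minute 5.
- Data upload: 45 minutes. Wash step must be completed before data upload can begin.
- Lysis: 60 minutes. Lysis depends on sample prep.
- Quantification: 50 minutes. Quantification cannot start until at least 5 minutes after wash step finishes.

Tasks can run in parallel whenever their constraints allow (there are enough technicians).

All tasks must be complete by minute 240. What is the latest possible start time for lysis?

85

Nothing follows quantification; the deadline of minute 240 is its only limit. It must start by 240 − 50 = minute 190.
Data upload has no dependents, so it just needs to finish by minute 240. Starting by 240 − 45 = minute 195 achieves that.
Wash step has several dependents: quantification (must start by minute 190, minus 5-minute gap → minute 185); data upload (must start by minute 195). The earliest of those limits is minute 185, so wash step must start by 185 − 40 = minute 145.
Lysis must finish before wash step (must start by minute 145). With a 60-minute duration, lysis must start by 145 − 60 = minute 85.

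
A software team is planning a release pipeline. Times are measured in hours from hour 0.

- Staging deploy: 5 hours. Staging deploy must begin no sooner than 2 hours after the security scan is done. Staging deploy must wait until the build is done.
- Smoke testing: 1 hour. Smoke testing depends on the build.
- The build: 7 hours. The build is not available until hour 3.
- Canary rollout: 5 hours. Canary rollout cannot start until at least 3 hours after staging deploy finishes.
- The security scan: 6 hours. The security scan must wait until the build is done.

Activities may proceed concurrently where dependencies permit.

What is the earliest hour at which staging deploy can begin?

18

The build cannot begin until its own release at hour 3. It runs from hour 3 to 3 + 7 = hour 10.
After the build (finishes hour 10), the security scan can start at hour 10 and finishes at hour 16.
Staging deploy waits on the security scan (finishes hour 16, plus 2-hour gap → hour 18); the build (finishes hour 10). The latest of these is hour 18, which is the earliest staging deploy can start.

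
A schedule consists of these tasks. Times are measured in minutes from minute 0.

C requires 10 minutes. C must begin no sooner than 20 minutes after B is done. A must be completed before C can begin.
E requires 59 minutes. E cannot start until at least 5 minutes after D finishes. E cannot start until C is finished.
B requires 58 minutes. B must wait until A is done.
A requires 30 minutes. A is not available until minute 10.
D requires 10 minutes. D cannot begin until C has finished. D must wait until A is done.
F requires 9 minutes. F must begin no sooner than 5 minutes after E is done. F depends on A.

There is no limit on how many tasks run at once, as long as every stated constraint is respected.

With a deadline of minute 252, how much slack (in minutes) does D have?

36

A cannot begin until its own release at minute 10. It runs from minute 10 to 10 + 30 = minute 40.
B cannot begin until A (finishes minute 40). It runs from minute 40 to 40 + 58 = minute 98.
C has to wait for B (finishes minute 98, plus 20-minute gap → minute 118); A (finishes minute 40). The latest of these is minute 118, so C runs minute 118 to 118 + 10 = minute 128.
D has to wait for C (finishes minute 128); A (finishes minute 40). The latest of these is minute 128, so D runs minute 128 to 128 + 10 = minute 138.

Working backward from the deadline:
F has no dependents, so it just needs to finish by minute 252. Starting by 252 − 9 = minute 243 achieves that.
E must finish before F (must start by minute 243, minus 5-minute gap → minute 238). With a 59-minute duration, E must start by 238 − 59 = minute 179.
D has to be done before E (must start by minute 179, minus 5-minute gap → minute 174). That means finishing by minute 174, i.e. starting by 174 − 10 = minute 164.
So D can start as early as minute 128 and as late as minute 164, giving 164 − 128 = 36 minutes of slack.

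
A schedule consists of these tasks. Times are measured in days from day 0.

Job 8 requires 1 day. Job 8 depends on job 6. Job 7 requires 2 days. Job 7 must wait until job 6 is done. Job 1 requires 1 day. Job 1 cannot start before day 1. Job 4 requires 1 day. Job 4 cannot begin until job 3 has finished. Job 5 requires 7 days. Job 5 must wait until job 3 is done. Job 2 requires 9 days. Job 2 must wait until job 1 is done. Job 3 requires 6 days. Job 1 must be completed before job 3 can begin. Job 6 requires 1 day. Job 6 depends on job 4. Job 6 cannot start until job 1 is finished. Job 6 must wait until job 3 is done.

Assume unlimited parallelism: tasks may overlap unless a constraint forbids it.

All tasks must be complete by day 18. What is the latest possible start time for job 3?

Job 7 must finish by day 18; it takes 2 days, so it must start by 18 − 2 = day 16.
Job 8 has no dependents, so it just needs to finish by day 18. Starting by 18 − 1 = day 17 achieves that.
Job 6 must finish in time for job 7 (must start by day 16); job 8 (must start by day 17). The tightest is day 16, so job 6 must start by 16 − 1 = day 15.
Job 4 has to be done before job 6 (must start by day 15). That means finishing by day 15, i.e. starting by 15 − 1 = day 14.
To finish by day 18, job 5 (duration 7) must start no later than day 11.
Job 3 has several dependents: job 4 (must start by day 14); job 5 (must start by day 11); job 6 (must start by day 15). The earliest of those limits is day 11, so job 3 must start by 11 − 6 = day 5.

5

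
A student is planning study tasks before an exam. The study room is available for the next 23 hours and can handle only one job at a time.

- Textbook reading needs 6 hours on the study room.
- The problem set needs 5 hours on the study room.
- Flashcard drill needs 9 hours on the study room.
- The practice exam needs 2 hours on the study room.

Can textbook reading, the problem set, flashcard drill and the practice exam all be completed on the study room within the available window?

Running back to back, the jobs need 6 + 5 + 9 + 2 = 22 hours on the study room.
Since 22 ≤ 23, they fit within the window.

Yes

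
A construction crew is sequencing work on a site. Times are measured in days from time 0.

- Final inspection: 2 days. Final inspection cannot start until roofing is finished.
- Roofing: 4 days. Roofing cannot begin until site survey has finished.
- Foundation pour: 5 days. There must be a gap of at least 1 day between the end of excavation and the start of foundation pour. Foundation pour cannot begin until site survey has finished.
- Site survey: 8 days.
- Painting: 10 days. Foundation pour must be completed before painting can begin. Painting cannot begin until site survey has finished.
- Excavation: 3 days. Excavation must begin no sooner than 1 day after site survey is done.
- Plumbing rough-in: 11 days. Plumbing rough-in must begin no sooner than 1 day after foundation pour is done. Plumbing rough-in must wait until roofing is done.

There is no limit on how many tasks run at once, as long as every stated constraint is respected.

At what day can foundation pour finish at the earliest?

18

Site survey can start immediately at day 0; it finishes at day 8.
After site survey (finishes day 8, plus 1-day gap → day 9), excavation can start at day 9 and finishes at day 12.
Foundation pour needs all of excavation (finishes day 12, plus 1-day gap → day 13); site survey (finishes day 8). That puts its earliest start at day 13; it finishes at 13 + 5 = day 18.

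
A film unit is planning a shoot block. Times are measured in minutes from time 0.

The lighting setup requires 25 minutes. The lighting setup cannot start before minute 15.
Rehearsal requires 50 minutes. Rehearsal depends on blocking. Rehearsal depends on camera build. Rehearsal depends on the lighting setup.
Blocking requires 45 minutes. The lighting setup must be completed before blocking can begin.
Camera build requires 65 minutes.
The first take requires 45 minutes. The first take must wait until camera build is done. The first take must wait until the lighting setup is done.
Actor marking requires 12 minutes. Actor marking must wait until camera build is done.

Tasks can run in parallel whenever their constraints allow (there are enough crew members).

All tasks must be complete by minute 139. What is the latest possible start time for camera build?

To finish by minute 139, rehearsal (duration 50) must start no later than minute 89.
The first take must finish by minute 139; it takes 45 minutes, so it must start by 139 − 45 = minute 94.
Nothing follows actor marking; the deadline of minute 139 is its only limit. It must start by 139 − 12 = minute 127.
For camera build: actor marking (must start by minute 127); rehearsal (must start by minute 89); the first take (must start by minute 94). The most restrictive is minute 89; with a 65-minute duration, camera build must start by minute 24.

24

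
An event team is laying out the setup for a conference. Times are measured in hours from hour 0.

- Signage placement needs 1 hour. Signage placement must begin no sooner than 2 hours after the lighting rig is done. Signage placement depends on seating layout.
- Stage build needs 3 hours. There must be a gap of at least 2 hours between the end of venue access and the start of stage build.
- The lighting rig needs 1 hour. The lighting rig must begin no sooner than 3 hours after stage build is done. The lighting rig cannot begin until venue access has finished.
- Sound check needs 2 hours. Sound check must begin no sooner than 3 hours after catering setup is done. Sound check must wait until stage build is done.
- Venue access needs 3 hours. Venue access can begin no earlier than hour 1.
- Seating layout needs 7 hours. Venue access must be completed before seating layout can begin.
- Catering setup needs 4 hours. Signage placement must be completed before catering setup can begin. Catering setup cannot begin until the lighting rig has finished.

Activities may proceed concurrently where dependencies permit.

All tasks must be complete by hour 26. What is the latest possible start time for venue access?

Sound check has no dependents, so it just needs to finish by hour 26. Starting by 26 − 2 = hour 24 achieves that.
Catering setup has to be done before sound check (must start by hour 24, minus 3-hour gap → hour 21). That means finishing by hour 21, i.e. starting by 21 − 4 = hour 17.
Since catering setup (must start by hour 17) depends on it, signage placement must finish by hour 17. Backing off its 1-hour duration gives a latest start of hour 16.
The lighting rig has several dependents: signage placement (must start by hour 16, minus 2-hour gap → hour 14); catering setup (must start by hour 17). The earliest of those limits is hour 14, so the lighting rig must start by 14 − 1 = hour 13.
Stage build has several dependents: the lighting rig (must start by hour 13, minus 3-hour gap → hour 10); sound check (must start by hour 24). The earliest of those limits is hour 10, so stage build must start by 10 − 3 = hour 7.
Seating layout must finish before signage placement (must start by hour 16). With a 7-hour duration, seating layout must start by 16 − 7 = hour 9.
Venue access has several dependents: stage build (must start by hour 7, minus 2-hour gap → hour 5); the lighting rig (must start by hour 13); seating layout (must start by hour 9). The earliest of those limits is hour 5, so venue access must start by 5 − 3 = hour 2.

2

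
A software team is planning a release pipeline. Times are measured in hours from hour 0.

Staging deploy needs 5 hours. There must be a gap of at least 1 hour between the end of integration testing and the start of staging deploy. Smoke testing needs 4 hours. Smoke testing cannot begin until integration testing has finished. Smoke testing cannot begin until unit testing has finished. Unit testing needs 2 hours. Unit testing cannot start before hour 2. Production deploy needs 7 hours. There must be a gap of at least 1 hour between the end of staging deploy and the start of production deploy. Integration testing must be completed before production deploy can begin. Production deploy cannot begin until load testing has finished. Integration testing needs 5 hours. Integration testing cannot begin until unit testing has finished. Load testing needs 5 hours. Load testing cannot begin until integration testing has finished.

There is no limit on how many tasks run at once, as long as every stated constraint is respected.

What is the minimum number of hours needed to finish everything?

Unit testing cannot begin until its own release at hour 2. It runs from hour 2 to 2 + 2 = hour 4.
Integration testing waits on unit testing (finishes hour 4), so it starts at hour 4 and finishes at 4 + 5 = hour 9.
Load testing cannot begin until integration testing (finishes hour 9). It runs from hour 9 to 9 + 5 = hour 14.
For smoke testing: integration testing (finishes hour 9); unit testing (finishes hour 4). Taking the maximum gives a start of hour 9, and it finishes at 9 + 4 = hour 13.
Staging deploy waits on integration testing (finishes hour 9, plus 1-hour gap → hour 10), so it starts at hour 10 and finishes at 10 + 5 = hour 15.
Production deploy needs all of staging deploy (finishes hour 15, plus 1-hour gap → hour 16); integration testing (finishes hour 9); load testing (finishes hour 14). That puts its earliest start at hour 16; it finishes at 16 + 7 = hour 23.
All tasks are finished once the last one completes. Finish times: Unit testing at 4, Integration testing at 9, Staging deploy at 15, Smoke testing at 13, Load testing at 14, Production deploy at 23. The latest is hour 23.

23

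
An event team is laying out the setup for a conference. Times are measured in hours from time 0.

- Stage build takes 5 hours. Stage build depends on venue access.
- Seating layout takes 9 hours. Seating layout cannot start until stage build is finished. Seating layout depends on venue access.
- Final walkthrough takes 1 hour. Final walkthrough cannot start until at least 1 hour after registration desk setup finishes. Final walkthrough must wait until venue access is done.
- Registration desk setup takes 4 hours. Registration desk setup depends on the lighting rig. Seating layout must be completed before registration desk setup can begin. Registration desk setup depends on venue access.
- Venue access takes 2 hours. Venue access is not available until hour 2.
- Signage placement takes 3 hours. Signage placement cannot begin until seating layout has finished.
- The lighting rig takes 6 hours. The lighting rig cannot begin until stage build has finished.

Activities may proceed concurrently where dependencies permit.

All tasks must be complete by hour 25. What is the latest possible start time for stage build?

5

Final walkthrough must finish by hour 25; it takes 1 hour, so it must start by 25 − 1 = hour 24.
Registration desk setup must finish before final walkthrough (must start by hour 24, minus 1-hour gap → hour 23). With a 4-hour duration, registration desk setup must start by 23 − 4 = hour 19.
The lighting rig must finish before registration desk setup (must start by hour 19). With a 6-hour duration, the lighting rig must start by 19 − 6 = hour 13.
To finish by hour 25, signage placement (duration 3) must start no later than hour 22.
Seating layout feeds registration desk setup (must start by hour 19); signage placement (must start by hour 22). Taking the minimum, seating layout must finish by hour 19 and start by 19 − 9 = hour 10.
Stage build feeds the lighting rig (must start by hour 13); seating layout (must start by hour 10). Taking the minimum, stage build must finish by hour 10 and start by 10 − 5 = hour 5.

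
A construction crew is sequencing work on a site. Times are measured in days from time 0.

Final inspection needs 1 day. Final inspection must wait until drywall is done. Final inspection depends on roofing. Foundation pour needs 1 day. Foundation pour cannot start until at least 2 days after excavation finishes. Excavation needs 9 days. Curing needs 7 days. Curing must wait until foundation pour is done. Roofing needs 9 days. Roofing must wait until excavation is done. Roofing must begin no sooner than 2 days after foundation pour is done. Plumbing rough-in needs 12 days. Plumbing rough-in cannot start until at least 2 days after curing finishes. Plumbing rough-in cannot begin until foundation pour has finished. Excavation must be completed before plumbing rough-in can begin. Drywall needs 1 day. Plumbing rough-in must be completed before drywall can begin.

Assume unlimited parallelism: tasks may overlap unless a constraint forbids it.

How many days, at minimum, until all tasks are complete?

35

Nothing blocks excavation, so it runs from day 0 to day 9.
After excavation (finishes day 9, plus 2-day gap → day 11), foundation pour can start at day 11 and finishes at day 12.
Roofing has to wait for excavation (finishes day 9); foundation pour (finishes day 12, plus 2-day gap → day 14). The latest of these is day 14, so roofing runs day 14 to 14 + 9 = day 23.
Curing cannot begin until foundation pour (finishes day 12). It runs from day 12 to 12 + 7 = day 19.
Plumbing rough-in needs all of curing (finishes day 19, plus 2-day gap → day 21); foundation pour (finishes day 12); excavation (finishes day 9). That puts its earliest start at day 21; it finishes at 21 + 12 = day 33.
Drywall waits on plumbing rough-in (finishes day 33), so it starts at day 33 and finishes at 33 + 1 = day 34.
Final inspection cannot start until drywall (finishes day 34); roofing (finishes day 23). The controlling bound is day 34, so final inspection finishes at 34 + 1 = day 35.
All tasks are finished once the last one completes. Finish times: Excavation at 9, Foundation pour at 12, Curing at 19, Roofing at 23, Plumbing rough-in at 33, Drywall at 34, Final inspection at 35. The latest is day 35.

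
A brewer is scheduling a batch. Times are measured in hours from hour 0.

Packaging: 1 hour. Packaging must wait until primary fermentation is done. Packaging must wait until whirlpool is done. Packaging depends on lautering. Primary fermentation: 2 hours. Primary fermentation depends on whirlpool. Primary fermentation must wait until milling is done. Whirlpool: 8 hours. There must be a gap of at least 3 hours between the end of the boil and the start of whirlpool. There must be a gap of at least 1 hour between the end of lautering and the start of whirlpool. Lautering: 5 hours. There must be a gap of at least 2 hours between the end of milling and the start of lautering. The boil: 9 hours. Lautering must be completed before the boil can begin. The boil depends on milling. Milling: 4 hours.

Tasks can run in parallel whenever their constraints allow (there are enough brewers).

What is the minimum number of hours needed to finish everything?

Milling can start immediately at hour 0; it finishes at hour 4.
After milling (finishes hour 4, plus 2-hour gap → hour 6), lautering can start at hour 6 and finishes at hour 11.
The boil needs all of lautering (finishes hour 11); milling (finishes hour 4). That puts its earliest start at hour 11; it finishes at 11 + 9 = hour 20.
Whirlpool has to wait for the boil (finishes hour 20, plus 3-hour gap → hour 23); lautering (finishes hour 11, plus 1-hour gap → hour 12). The latest of these is hour 23, so whirlpool runs hour 23 to 23 + 8 = hour 31.
Primary fermentation cannot start until whirlpool (finishes hour 31); milling (finishes hour 4). The controlling bound is hour 31, so primary fermentation finishes at 31 + 2 = hour 33.
For packaging: primary fermentation (finishes hour 33); whirlpool (finishes hour 31); lautering (finishes hour 11). Taking the maximum gives a start of hour 33, and it finishes at 33 + 1 = hour 34.
All tasks are finished once the last one completes. Finish times: Milling at 4, Lautering at 11, The boil at 20, Whirlpool at 31, Primary fermentation at 33, Packaging at 34. The latest is hour 34.

34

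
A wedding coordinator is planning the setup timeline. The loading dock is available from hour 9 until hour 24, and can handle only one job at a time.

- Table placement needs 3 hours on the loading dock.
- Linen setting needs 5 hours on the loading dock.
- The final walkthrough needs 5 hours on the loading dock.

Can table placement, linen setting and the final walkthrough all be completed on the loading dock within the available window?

The loading dock window is 24 − 9 = 15 hours.
Running back to back, the jobs need 3 + 5 + 5 = 13 hours on the loading dock.
Since 13 ≤ 15, they fit within the window.

Yes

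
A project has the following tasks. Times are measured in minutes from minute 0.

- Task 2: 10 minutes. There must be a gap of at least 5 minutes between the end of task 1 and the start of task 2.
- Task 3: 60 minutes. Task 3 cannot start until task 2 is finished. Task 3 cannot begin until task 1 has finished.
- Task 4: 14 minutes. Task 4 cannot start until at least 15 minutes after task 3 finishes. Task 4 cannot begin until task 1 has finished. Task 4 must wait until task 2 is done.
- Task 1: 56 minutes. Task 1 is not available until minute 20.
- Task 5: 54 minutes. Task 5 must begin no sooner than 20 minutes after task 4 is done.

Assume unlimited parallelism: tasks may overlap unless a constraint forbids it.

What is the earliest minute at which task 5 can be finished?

Task 1 waits on its own release at minute 20, so it starts at minute 20 and finishes at 20 + 56 = minute 76.
Task 2 waits on task 1 (finishes minute 76, plus 5-minute gap → minute 81), so it starts at minute 81 and finishes at 81 + 10 = minute 91.
Task 3 needs all of task 2 (finishes minute 91); task 1 (finishes minute 76). That puts its earliest start at minute 91; it finishes at 91 + 60 = minute 151.
For task 4: task 3 (finishes minute 151, plus 15-minute gap → minute 166); task 1 (finishes minute 76); task 2 (finishes minute 91). Taking the maximum gives a start of minute 166, and it finishes at 166 + 14 = minute 180.
Task 5 waits on task 4 (finishes minute 180, plus 20-minute gap → minute 200), so it starts at minute 200 and finishes at 200 + 54 = minute 254.

254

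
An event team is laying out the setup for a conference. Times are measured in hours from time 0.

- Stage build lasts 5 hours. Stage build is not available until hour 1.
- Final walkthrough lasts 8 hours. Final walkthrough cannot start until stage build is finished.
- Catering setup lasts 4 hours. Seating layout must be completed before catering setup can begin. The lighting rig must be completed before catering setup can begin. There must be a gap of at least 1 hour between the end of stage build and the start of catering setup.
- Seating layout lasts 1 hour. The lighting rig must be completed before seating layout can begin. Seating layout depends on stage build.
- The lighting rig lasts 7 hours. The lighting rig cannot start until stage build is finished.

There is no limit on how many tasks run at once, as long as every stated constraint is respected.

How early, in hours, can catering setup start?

Stage build waits on its own release at hour 1, so it starts at hour 1 and finishes at 1 + 5 = hour 6.
The lighting rig waits on stage build (finishes hour 6), so it starts at hour 6 and finishes at 6 + 7 = hour 13.
Seating layout has to wait for the lighting rig (finishes hour 13); stage build (finishes hour 6). The latest of these is hour 13, so seating layout runs hour 13 to 13 + 1 = hour 14.
Catering setup waits on seating layout (finishes hour 14); the lighting rig (finishes hour 13); stage build (finishes hour 6, plus 1-hour gap → hour 7). The latest of these is hour 14, which is the earliest catering setup can start.

14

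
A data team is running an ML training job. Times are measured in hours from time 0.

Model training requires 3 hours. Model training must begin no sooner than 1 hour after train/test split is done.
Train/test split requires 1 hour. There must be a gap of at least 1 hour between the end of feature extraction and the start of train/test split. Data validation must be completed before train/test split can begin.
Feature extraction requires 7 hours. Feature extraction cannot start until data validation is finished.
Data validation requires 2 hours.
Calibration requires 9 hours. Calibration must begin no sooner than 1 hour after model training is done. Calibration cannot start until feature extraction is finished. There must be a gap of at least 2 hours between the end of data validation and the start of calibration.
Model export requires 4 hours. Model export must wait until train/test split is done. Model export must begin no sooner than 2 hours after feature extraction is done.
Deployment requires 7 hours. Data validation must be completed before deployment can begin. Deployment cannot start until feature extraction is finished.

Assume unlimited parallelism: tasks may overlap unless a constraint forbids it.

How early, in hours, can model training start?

12

Data validation can start immediately at hour 0; it finishes at hour 2.
After data validation (finishes hour 2), feature extraction can start at hour 2 and finishes at hour 9.
For train/test split: feature extraction (finishes hour 9, plus 1-hour gap → hour 10); data validation (finishes hour 2). Taking the maximum gives a start of hour 10, and it finishes at 10 + 1 = hour 11.
Model training waits on train/test split (finishes hour 11, plus 1-hour gap → hour 12), so the earliest it can start is hour 12.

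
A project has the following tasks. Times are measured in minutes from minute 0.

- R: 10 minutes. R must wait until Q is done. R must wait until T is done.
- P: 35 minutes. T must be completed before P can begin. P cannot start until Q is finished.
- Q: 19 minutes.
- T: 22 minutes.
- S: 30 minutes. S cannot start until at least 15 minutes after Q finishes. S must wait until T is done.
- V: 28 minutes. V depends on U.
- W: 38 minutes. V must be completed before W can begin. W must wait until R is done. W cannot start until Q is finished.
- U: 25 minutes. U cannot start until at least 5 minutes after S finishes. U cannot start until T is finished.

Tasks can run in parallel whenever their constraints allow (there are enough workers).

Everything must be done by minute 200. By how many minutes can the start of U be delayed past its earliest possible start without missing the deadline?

40

T has no prerequisites, so it starts at minute 0 and finishes at minute 22.
Q has no prerequisites, so it starts at minute 0 and finishes at minute 19.
S cannot start until Q (finishes minute 19, plus 15-minute gap → minute 34); T (finishes minute 22). The controlling bound is minute 34, so S finishes at 34 + 30 = minute 64.
U cannot start until S (finishes minute 64, plus 5-minute gap → minute 69); T (finishes minute 22). The controlling bound is minute 69, so U finishes at 69 + 25 = minute 94.

Working backward from the deadline:
W has no dependents, so it just needs to finish by minute 200. Starting by 200 − 38 = minute 162 achieves that.
V must finish before W (must start by minute 162). With a 28-minute duration, V must start by 162 − 28 = minute 134.
U must finish before V (must start by minute 134). With a 25-minute duration, U must start by 134 − 25 = minute 109.
So U can start as early as minute 69 and as late as minute 109, giving 109 − 69 = 40 minutes of slack.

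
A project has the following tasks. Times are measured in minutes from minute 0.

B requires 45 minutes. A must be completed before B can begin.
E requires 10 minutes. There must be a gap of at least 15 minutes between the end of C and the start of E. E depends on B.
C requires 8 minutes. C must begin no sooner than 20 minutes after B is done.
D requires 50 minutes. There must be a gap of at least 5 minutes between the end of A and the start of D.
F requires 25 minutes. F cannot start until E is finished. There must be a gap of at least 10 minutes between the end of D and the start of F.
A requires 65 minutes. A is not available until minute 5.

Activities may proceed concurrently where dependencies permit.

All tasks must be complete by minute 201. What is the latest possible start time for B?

78

F must finish by minute 201; it takes 25 minutes, so it must start by 201 − 25 = minute 176.
E has to be done before F (must start by minute 176). That means finishing by minute 176, i.e. starting by 176 − 10 = minute 166.
C must finish before E (must start by minute 166, minus 15-minute gap → minute 151). With an 8-minute duration, C must start by 151 − 8 = minute 143.
B feeds C (must start by minute 143, minus 20-minute gap → minute 123); E (must start by minute 166). Taking the minimum, B must finish by minute 123 and start by 123 − 45 = minute 78.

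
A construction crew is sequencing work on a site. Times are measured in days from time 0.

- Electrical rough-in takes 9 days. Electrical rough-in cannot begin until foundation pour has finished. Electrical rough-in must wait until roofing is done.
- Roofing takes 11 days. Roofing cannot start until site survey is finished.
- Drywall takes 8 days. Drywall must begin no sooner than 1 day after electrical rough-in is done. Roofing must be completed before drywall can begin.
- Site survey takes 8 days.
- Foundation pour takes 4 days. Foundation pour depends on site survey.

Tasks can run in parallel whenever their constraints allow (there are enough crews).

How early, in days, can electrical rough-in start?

19

Site survey can start immediately at day 0; it finishes at day 8.
Roofing cannot begin until site survey (finishes day 8). It runs from day 8 to 8 + 11 = day 19.
Foundation pour cannot begin until site survey (finishes day 8). It runs from day 8 to 8 + 4 = day 12.
Electrical rough-in waits on foundation pour (finishes day 12); roofing (finishes day 19). The latest of these is day 19, which is the earliest electrical rough-in can start.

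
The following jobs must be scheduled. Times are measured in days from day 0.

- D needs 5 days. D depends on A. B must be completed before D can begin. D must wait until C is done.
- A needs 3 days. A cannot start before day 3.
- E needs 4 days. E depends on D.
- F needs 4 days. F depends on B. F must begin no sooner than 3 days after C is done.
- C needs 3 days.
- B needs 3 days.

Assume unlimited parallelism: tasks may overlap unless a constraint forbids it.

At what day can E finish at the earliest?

Nothing blocks C, so it runs from day 0 to day 3.
Nothing blocks B, so it runs from day 0 to day 3.
A cannot begin until its own release at day 3. It runs from day 3 to 3 + 3 = day 6.
D needs all of A (finishes day 6); B (finishes day 3); C (finishes day 3). That puts its earliest start at day 6; it finishes at 6 + 5 = day 11.
E cannot begin until D (finishes day 11). It runs from day 11 to 11 + 4 = day 15.

15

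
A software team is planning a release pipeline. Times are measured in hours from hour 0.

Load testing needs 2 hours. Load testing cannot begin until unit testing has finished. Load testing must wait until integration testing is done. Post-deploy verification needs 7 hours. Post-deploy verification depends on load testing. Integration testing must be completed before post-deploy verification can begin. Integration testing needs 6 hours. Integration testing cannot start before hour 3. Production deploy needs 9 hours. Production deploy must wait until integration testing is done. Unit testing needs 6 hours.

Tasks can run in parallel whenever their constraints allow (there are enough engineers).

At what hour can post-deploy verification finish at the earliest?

Integration testing cannot begin until its own release at hour 3. It runs from hour 3 to 3 + 6 = hour 9.
Nothing blocks unit testing, so it runs from hour 0 to hour 6.
Load testing cannot start until unit testing (finishes hour 6); integration testing (finishes hour 9). The controlling bound is hour 9, so load testing finishes at 9 + 2 = hour 11.
Post-deploy verification cannot start until load testing (finishes hour 11); integration testing (finishes hour 9). The controlling bound is hour 11, so post-deploy verification finishes at 11 + 7 = hour 18.

18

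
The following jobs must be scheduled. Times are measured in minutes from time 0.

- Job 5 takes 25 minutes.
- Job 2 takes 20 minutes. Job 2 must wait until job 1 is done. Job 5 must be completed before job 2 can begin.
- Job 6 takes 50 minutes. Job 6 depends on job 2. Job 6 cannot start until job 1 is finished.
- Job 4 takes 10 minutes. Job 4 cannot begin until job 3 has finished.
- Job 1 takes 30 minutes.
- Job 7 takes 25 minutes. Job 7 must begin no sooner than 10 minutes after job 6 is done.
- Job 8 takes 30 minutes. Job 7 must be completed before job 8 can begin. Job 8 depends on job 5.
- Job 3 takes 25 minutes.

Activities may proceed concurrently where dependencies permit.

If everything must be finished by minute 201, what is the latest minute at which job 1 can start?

Job 8 must finish by minute 201; it takes 30 minutes, so it must start by 201 − 30 = minute 171.
Since job 8 (must start by minute 171) depends on it, job 7 must finish by minute 171. Backing off its 25-minute duration gives a latest start of minute 146.
Job 6 feeds into job 7 (must start by minute 146, minus 10-minute gap → minute 136); so job 6 must finish by minute 136 and therefore start by minute 86.
Job 2 feeds into job 6 (must start by minute 86); so job 2 must finish by minute 86 and therefore start by minute 66.
Job 1 must finish in time for job 2 (must start by minute 66); job 6 (must start by minute 86). The tightest is minute 66, so job 1 must start by 66 − 30 = minute 36.

36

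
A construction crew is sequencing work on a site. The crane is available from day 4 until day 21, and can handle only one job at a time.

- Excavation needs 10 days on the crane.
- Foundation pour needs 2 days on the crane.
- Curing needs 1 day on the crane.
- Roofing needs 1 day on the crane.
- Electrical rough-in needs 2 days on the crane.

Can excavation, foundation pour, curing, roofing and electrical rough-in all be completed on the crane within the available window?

Yes

The crane window is 21 − 4 = 17 days.
Running back to back, the jobs need 10 + 2 + 1 + 1 + 2 = 16 days on the crane.
Since 16 ≤ 17, they fit within the window.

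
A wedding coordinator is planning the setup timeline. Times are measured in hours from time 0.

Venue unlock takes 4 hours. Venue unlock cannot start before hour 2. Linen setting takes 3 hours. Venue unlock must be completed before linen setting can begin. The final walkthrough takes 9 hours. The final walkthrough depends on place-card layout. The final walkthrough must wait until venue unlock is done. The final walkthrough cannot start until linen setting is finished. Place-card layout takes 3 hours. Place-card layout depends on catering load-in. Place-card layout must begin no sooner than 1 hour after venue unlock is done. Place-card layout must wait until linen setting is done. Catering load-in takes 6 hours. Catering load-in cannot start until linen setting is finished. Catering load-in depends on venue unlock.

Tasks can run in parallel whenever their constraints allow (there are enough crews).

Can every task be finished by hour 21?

After its own release at hour 2, venue unlock can start at hour 2 and finishes at hour 6.
Linen setting waits on venue unlock (finishes hour 6), so it starts at hour 6 and finishes at 6 + 3 = hour 9.
Catering load-in cannot start until linen setting (finishes hour 9); venue unlock (finishes hour 6). The controlling bound is hour 9, so catering load-in finishes at 9 + 6 = hour 15.
Place-card layout needs all of catering load-in (finishes hour 15); venue unlock (finishes hour 6, plus 1-hour gap → hour 7); linen setting (finishes hour 9). That puts its earliest start at hour 15; it finishes at 15 + 3 = hour 18.
The final walkthrough cannot start until place-card layout (finishes hour 18); venue unlock (finishes hour 6); linen setting (finishes hour 9). The controlling bound is hour 18, so the final walkthrough finishes at 18 + 9 = hour 27.
The earliest everything can be done is hour 27, which is after the deadline of 21, so it is not possible.

No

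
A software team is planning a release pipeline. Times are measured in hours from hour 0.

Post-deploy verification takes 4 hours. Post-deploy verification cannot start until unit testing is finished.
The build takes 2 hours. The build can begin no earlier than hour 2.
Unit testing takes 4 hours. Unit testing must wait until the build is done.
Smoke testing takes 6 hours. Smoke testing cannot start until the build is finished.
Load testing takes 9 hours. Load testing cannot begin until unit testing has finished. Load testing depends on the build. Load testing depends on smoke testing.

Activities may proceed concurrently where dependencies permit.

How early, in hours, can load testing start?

10

After its own release at hour 2, the build can start at hour 2 and finishes at hour 4.
After the build (finishes hour 4), smoke testing can start at hour 4 and finishes at hour 10.
Unit testing cannot begin until the build (finishes hour 4). It runs from hour 4 to 4 + 4 = hour 8.
Load testing waits on unit testing (finishes hour 8); the build (finishes hour 4); smoke testing (finishes hour 10). The latest of these is hour 10, which is the earliest load testing can start.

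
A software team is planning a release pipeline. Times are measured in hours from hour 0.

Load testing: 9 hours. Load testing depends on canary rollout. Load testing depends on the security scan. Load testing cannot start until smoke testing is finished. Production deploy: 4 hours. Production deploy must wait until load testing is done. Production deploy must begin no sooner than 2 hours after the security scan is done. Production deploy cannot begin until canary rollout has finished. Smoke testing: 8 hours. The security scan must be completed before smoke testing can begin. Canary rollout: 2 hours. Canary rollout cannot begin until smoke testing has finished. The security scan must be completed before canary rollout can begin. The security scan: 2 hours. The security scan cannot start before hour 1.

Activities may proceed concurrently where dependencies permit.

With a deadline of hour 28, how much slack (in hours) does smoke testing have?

After its own release at hour 1, the security scan can start at hour 1 and finishes at hour 3.
Smoke testing waits on the security scan (finishes hour 3), so it starts at hour 3 and finishes at 3 + 8 = hour 11.

Working backward from the deadline:
Production deploy has no dependents, so it just needs to finish by hour 28. Starting by 28 − 4 = hour 24 achieves that.
Load testing must finish before production deploy (must start by hour 24). With a 9-hour duration, load testing must start by 24 − 9 = hour 15.
Canary rollout has several dependents: load testing (must start by hour 15); production deploy (must start by hour 24). The earliest of those limits is hour 15, so canary rollout must start by 15 − 2 = hour 13.
Smoke testing must finish in time for canary rollout (must start by hour 13); load testing (must start by hour 15). The tightest is hour 13, so smoke testing must start by 13 − 8 = hour 5.
So smoke testing can start as early as hour 3 and as late as hour 5, giving 5 − 3 = 2 hours of slack.

2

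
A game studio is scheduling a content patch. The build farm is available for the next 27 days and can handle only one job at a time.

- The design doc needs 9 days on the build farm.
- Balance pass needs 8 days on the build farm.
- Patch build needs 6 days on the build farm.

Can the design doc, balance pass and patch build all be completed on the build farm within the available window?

Yes

Running back to back, the jobs need 9 + 8 + 6 = 23 days on the build farm.
Since 23 ≤ 27, they fit within the window.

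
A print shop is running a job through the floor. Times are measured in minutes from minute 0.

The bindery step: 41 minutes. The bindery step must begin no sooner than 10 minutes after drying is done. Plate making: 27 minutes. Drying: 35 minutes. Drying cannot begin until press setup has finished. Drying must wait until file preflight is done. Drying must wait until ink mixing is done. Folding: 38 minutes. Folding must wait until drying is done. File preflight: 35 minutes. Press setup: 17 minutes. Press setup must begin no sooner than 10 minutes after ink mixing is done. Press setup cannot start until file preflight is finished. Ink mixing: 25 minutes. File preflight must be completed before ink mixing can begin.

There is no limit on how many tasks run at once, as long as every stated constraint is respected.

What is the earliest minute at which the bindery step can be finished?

173

Nothing blocks file preflight, so it runs from minute 0 to minute 35.
Ink mixing waits on file preflight (finishes minute 35), so it starts at minute 35 and finishes at 35 + 25 = minute 60.
Press setup needs all of ink mixing (finishes minute 60, plus 10-minute gap → minute 70); file preflight (finishes minute 35). That puts its earliest start at minute 70; it finishes at 70 + 17 = minute 87.
Drying needs all of press setup (finishes minute 87); file preflight (finishes minute 35); ink mixing (finishes minute 60). That puts its earliest start at minute 87; it finishes at 87 + 35 = minute 122.
The bindery step cannot begin until drying (finishes minute 122, plus 10-minute gap → minute 132). It runs from minute 132 to 132 + 41 = minute 173.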